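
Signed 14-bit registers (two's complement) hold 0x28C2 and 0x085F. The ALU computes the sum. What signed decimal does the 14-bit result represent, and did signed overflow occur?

-3807; no overflow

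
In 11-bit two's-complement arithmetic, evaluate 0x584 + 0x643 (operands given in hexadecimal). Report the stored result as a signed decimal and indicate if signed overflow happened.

967; overflow

0x584 = 10110000100 = -636 (signed)
0x643 = 11001000011 = -445 (signed)
  10110000100
+ 11001000011
= 01111000111  (discard carry-out 1)
Result 01111000111: MSB = 0 → value 967.
Both addends are negative but the stored result is non-negative: signed overflow. The true value -636 + (-445) = -1081 lies outside [-1024, 1023].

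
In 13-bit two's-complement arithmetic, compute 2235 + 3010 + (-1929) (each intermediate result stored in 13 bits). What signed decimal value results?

2235 + 3010 = 5245 → wraps to -2947 (1010001111101)
-2947 + (-1929) = -4876 → wraps to 3316 (0110011110100)

3316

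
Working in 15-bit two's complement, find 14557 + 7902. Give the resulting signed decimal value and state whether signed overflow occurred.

-10309; overflow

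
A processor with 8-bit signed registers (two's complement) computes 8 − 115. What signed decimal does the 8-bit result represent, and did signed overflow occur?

8 → 00001000
115 → 01110011
Subtract via negate-and-add: invert 01110011 + 1 = 10001101 (i.e. -115).
  00001000
+ 10001101
= 10010101
Result 10010101: MSB = 1 → 149 − 256 = -107.
Addends (after negating the subtrahend) have opposite signs, so signed overflow cannot occur.

-107; no overflow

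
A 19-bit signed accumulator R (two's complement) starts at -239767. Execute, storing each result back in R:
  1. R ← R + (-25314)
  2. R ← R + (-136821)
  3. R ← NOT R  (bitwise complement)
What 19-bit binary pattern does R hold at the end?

1100010000111101101

Start: R = -239767 = 1000101011101101001.
R = -239767 + (-25314) = -265081; wraps to 259207 = 0111111010010000111
R = 259207 + (-136821) = 122386 = 0011101111000010010
R = NOT 0011101111000010010 = 1100010000111101101 = -122387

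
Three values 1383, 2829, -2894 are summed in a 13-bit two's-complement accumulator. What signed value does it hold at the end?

1318

1383 + 2829 = 4212 → wraps to -3980 (1000001110100)
-3980 + (-2894) = -6874 → wraps to 1318 (0010100100110)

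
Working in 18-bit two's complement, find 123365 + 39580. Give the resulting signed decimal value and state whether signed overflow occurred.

-99199; overflow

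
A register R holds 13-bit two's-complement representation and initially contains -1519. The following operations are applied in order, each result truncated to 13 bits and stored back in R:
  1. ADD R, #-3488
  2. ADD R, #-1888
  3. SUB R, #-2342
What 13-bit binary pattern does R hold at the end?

0111000110111

Start: R = -1519 = 1101000010001.
R = -1519 + (-3488) = -5007; wraps to 3185 = 0110001110001
R = 3185 + (-1888) = 1297 = 0010100010001
R = 1297 − (-2342) = 3639 = 0111000110111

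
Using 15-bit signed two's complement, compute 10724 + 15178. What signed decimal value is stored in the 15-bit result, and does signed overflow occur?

-6866; overflow

10724 → 010100111100100
15178 → 011101101001010
  010100111100100
+ 011101101001010
= 110010100101110
Result 110010100101110: MSB = 1 → 25902 − 32768 = -6866.
Both addends are non-negative but the stored result is negative: signed overflow. The true value 10724 + 15178 = 25902 lies outside [-16384, 16383].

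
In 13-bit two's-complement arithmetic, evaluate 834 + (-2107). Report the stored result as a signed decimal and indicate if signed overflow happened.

-1273; no overflow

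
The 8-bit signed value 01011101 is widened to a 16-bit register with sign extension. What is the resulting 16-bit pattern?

0000000001011101

MSB of 01011101 is 0; replicate it into the new high bits.
00000000|01011101 → 0000000001011101 (still 93).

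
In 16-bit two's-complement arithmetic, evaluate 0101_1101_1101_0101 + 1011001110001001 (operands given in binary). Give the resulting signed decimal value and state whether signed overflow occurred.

0101_1101_1101_0101 → 0101110111010101 = 24021 (signed)
1011001110001001 = -19575 (signed)
  0101110111010101
+ 1011001110001001
= 0001000101011110  (discard carry-out 1)
Result 0001000101011110: MSB = 0 → value 4446.
Addends have opposite signs, so signed overflow cannot occur.

4446; no overflow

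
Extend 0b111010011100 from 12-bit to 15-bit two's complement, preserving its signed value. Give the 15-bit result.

MSB of 111010011100 is 1; replicate it into the new high bits.
111|111010011100 → 111111010011100 (still -356).

111111010011100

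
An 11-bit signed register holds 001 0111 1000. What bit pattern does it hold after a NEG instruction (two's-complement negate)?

11010001000

Invert: 11010000111. Add 1: 11010001000.
Check: 00101111000 = 376, 11010001000 = -376.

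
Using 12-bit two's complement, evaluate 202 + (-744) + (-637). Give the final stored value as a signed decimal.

-1179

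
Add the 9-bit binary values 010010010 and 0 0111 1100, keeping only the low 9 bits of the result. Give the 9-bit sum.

100001110

  010010010
+ 001111100
= 100001110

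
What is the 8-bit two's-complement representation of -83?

10101101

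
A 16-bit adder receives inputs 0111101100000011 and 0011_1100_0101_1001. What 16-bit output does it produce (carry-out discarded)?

1011011101011100

  0111101100000011
+ 0011110001011001
= 1011011101011100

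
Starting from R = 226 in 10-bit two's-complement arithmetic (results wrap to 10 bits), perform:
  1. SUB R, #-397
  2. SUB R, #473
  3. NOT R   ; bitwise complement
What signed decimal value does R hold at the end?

-151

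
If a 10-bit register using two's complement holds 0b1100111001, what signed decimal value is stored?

-199

MSB is 1, so the value is negative.
Unsigned reading: 825. Subtract 2^10 = 1024: 825 − 1024 = -199.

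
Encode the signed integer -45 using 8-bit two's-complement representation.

|-45| = 45 = 00101101 in 8 bits.
Invert the bits: 11010010. Add 1: 11010011.
Check: 11010011 reads as 211 − 256 = -45.

11010011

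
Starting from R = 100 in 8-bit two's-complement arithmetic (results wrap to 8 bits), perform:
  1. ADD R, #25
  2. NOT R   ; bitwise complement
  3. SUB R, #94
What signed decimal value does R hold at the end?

Start: R = 100 = 01100100.
R = 100 + 25 = 125 = 01111101
R = NOT 01111101 = 10000010 = -126
R = -126 − 94 = -220; wraps to 36 = 00100100

36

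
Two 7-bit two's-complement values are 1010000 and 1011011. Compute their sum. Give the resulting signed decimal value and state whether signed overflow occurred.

43; overflow

1010000 = -48 (signed)
1011011 = -37 (signed)
  1010000
+ 1011011
= 0101011  (discard carry-out 1)
Result 0101011: MSB = 0 → value 43.
Both addends are negative but the stored result is non-negative: signed overflow. The true value -48 + (-37) = -85 lies outside [-64, 63].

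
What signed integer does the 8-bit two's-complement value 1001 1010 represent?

-102

MSB is 1, so the value is negative.
Invert: 01100101. Add 1: 01100110 = 102. So the value is −102.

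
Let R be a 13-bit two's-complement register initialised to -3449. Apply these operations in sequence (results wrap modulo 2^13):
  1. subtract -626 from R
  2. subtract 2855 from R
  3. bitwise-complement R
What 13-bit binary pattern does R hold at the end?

1011000101101

Start: R = -3449 = 1001010000111.
R = -3449 − (-626) = -2823 = 1010011111001
R = -2823 − 2855 = -5678; wraps to 2514 = 0100111010010
R = NOT 0100111010010 = 1011000101101 = -2515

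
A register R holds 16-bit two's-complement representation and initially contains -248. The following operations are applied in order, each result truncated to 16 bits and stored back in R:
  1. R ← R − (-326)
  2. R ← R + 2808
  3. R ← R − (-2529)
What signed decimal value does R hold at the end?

5415

Start: R = -248 = 1111111100001000.
R = -248 − (-326) = 78 = 0000000001001110
R = 78 + 2808 = 2886 = 0000101101000110
R = 2886 − (-2529) = 5415 = 0001010100100111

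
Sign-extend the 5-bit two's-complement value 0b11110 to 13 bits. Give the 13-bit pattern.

1111111111110

MSB of 11110 is 1; replicate it into the new high bits.
11111111|11110 → 1111111111110 (still -2).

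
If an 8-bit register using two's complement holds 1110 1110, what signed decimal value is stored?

-18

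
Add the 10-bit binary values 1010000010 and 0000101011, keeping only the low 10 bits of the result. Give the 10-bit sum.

  1010000010
+ 0000101011
= 1010101101

1010101101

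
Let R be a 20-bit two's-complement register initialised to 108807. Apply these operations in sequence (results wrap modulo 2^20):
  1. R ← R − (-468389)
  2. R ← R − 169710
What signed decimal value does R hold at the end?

407486

Start: R = 108807 = 00011010100100000111.
R = 108807 − (-468389) = 577196; wraps to -471380 = 10001100111010101100
R = -471380 − 169710 = -641090; wraps to 407486 = 01100011011110111110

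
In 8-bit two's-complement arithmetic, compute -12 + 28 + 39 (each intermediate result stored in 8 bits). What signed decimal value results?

55

-12 + 28 = 16 (00010000)
16 + 39 = 55 (00110111)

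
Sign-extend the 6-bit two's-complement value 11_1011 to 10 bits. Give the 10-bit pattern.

MSB of 111011 is 1; replicate it into the new high bits.
1111|111011 → 1111111011 (still -5).

1111111011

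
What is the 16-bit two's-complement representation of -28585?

1001000001010111

|-28585| = 28585 = 0110111110101001 in 16 bits.
Invert the bits: 1001000001010110. Add 1: 1001000001010111.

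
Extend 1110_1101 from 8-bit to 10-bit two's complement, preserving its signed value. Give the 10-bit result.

MSB of 11101101 is 1; replicate it into the new high bits.
11|11101101 → 1111101101 (still -19).

1111101101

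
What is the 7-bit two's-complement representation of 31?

0011111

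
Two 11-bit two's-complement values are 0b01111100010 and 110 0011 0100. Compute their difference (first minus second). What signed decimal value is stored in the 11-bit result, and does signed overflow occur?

0b01111100010 → 01111100010 = 994 (signed)
110 0011 0100 → 11000110100 = -460 (signed)
Subtract via negate-and-add: invert 11000110100 + 1 = 00111001100 (i.e. 460).
  01111100010
+ 00111001100
= 10110101110
Result 10110101110: MSB = 1 → 1454 − 2048 = -594.
Both addends (after negating the subtrahend) are non-negative but the stored result is negative: signed overflow. The true value 994 − (-460) = 1454 lies outside [-1024, 1023].

-594; overflow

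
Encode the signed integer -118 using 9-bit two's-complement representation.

110001010

|-118| = 118 = 001110110 in 9 bits.
Invert the bits: 110001001. Add 1: 110001010.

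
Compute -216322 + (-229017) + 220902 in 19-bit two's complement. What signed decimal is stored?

-224437

-216322 + (-229017) = -445339 → wraps to 78949 (0010011010001100101)
78949 + 220902 = 299851 → wraps to -224437 (1001001001101001011)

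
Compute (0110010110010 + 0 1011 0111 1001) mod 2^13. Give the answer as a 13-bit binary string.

  0110010110010
+ 0101101111001
= 1100000101011

1100000101011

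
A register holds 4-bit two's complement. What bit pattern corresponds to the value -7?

|-7| = 7 = 0111 in 4 bits.
Invert the bits: 1000. Add 1: 1001.

1001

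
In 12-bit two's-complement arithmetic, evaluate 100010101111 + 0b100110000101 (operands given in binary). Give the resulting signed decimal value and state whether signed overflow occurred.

100010101111 = -1873 (signed)
0b100110000101 → 100110000101 = -1659 (signed)
  100010101111
+ 100110000101
= 001000110100  (discard carry-out 1)
Result 001000110100: MSB = 0 → value 564.
Both addends are negative but the stored result is non-negative: signed overflow. The true value -1873 + (-1659) = -3532 lies outside [-2048, 2047].

564; overflow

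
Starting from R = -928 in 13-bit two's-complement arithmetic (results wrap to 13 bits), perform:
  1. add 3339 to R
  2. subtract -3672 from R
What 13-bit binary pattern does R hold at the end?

1011111000011

Start: R = -928 = 1110001100000.
R = -928 + 3339 = 2411 = 0100101101011
R = 2411 − (-3672) = 6083; wraps to -2109 = 1011111000011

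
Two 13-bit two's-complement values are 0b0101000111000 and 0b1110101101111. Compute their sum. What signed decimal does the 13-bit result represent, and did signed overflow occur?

1959; no overflow

0b0101000111000 → 0101000111000 = 2616 (signed)
0b1110101101111 → 1110101101111 = -657 (signed)
  0101000111000
+ 1110101101111
= 0011110100111  (discard carry-out 1)
Result 0011110100111: MSB = 0 → value 1959.
Addends have opposite signs, so signed overflow cannot occur.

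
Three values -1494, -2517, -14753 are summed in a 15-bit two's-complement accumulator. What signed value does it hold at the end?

14004

-1494 + (-2517) = -4011 (111000001010101)
-4011 + (-14753) = -18764 → wraps to 14004 (011011010110100)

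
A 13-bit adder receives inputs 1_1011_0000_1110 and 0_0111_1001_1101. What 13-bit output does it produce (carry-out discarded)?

  1101100001110
+ 0011110011101
= 0001010101011  (discard carry-out 1)

0001010101011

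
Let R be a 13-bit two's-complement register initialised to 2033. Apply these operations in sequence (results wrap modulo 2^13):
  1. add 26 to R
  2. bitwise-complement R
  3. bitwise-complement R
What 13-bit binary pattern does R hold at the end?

0100000001011

Start: R = 2033 = 0011111110001.
R = 2033 + 26 = 2059 = 0100000001011
R = NOT 0100000001011 = 1011111110100 = -2060
R = NOT 1011111110100 = 0100000001011 = 2059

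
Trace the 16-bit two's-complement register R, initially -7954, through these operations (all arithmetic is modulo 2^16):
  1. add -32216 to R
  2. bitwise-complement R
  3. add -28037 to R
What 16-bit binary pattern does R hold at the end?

Start: R = -7954 = 1110000011101110.
R = -7954 + (-32216) = -40170; wraps to 25366 = 0110001100010110
R = NOT 0110001100010110 = 1001110011101001 = -25367
R = -25367 + (-28037) = -53404; wraps to 12132 = 0010111101100100

0010111101100100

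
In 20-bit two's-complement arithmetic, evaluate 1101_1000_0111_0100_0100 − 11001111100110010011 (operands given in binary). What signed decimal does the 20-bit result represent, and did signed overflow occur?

36273; no overflow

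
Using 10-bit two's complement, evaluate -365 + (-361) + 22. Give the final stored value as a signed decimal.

-365 + (-361) = -726 → wraps to 298 (0100101010)
298 + 22 = 320 (0101000000)

320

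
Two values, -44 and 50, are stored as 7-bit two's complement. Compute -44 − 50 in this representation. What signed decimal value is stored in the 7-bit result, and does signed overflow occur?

34; overflow

-44 → 1010100
50 → 0110010
Subtract via negate-and-add: invert 0110010 + 1 = 1001110 (i.e. -50).
  1010100
+ 1001110
= 0100010  (discard carry-out 1)
Result 0100010: MSB = 0 → value 34.
Both addends (after negating the subtrahend) are negative but the stored result is non-negative: signed overflow. The true value -44 − 50 = -94 lies outside [-64, 63].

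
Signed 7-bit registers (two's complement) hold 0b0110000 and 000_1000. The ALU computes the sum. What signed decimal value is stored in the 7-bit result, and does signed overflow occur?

56; no overflow

0b0110000 → 0110000 = 48 (signed)
000_1000 → 0001000 = 8 (signed)
  0110000
+ 0001000
= 0111000
Result 0111000: MSB = 0 → value 56.
Both addends are non-negative and so is the stored result: no signed overflow.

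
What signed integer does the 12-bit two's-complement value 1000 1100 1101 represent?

-1843

MSB is 1, so the value is negative.
Invert: 011100110010. Add 1: 011100110011 = 1843. So the value is −1843.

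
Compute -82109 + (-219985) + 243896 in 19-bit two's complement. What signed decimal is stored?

-58198

-82109 + (-219985) = -302094 → wraps to 222194 (0110110001111110010)
222194 + 243896 = 466090 → wraps to -58198 (1110001110010101010)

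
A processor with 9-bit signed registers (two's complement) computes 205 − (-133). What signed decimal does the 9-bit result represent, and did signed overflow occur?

-174; overflow

205 → 011001101
-133 → 101111011
Subtract via negate-and-add: invert 101111011 + 1 = 010000101 (i.e. 133).
  011001101
+ 010000101
= 101010010
Result 101010010: MSB = 1 → 338 − 512 = -174.
Both addends (after negating the subtrahend) are non-negative but the stored result is negative: signed overflow. The true value 205 − (-133) = 338 lies outside [-256, 255].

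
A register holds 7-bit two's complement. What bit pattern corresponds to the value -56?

|-56| = 56 = 0111000 in 7 bits.
Invert the bits: 1000111. Add 1: 1001000.
Check: 1001000 reads as 72 − 128 = -56.

1001000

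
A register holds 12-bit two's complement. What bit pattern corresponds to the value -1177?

101101100111

|-1177| = 1177 = 010010011001 in 12 bits.
Invert the bits: 101101100110. Add 1: 101101100111.
Check: 101101100111 reads as 2919 − 4096 = -1177.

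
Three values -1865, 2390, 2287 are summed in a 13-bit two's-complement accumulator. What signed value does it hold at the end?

2812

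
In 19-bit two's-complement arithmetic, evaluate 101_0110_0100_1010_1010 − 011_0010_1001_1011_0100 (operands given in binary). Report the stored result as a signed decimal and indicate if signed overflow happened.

101_0110_0100_1010_1010 → 1010110010010101010 = -170838 (signed)
011_0010_1001_1011_0100 → 0110010100110110100 = 207284 (signed)
Subtract via negate-and-add: invert 0110010100110110100 + 1 = 1001101011001001100 (i.e. -207284).
  1010110010010101010
+ 1001101011001001100
= 0100011101011110110  (discard carry-out 1)
Result 0100011101011110110: MSB = 0 → value 146166.
Both addends (after negating the subtrahend) are negative but the stored result is non-negative: signed overflow. The true value -170838 − 207284 = -378122 lies outside [-262144, 262143].

146166; overflow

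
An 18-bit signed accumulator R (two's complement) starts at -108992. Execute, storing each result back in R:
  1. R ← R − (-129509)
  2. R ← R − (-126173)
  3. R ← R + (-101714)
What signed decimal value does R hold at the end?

44976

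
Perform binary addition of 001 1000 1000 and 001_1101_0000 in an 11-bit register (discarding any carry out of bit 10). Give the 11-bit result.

  00110001000
+ 00111010000
= 01101011000

01101011000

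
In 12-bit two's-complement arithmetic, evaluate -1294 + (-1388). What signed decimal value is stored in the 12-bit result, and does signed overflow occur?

-1294 → 101011110010
-1388 → 101010010100
  101011110010
+ 101010010100
= 010110000110  (discard carry-out 1)
Result 010110000110: MSB = 0 → value 1414.
Both addends are negative but the stored result is non-negative: signed overflow. The true value -1294 + (-1388) = -2682 lies outside [-2048, 2047].

1414; overflow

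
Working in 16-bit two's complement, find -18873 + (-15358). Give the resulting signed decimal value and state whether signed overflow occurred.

31305; overflow

-18873 → 1011011001000111
-15358 → 1100010000000010
  1011011001000111
+ 1100010000000010
= 0111101001001001  (discard carry-out 1)
Result 0111101001001001: MSB = 0 → value 31305.
Both addends are negative but the stored result is non-negative: signed overflow. The true value -18873 + (-15358) = -34231 lies outside [-32768, 32767].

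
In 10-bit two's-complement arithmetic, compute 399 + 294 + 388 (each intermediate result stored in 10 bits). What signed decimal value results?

57

399 + 294 = 693 → wraps to -331 (1010110101)
-331 + 388 = 57 (0000111001)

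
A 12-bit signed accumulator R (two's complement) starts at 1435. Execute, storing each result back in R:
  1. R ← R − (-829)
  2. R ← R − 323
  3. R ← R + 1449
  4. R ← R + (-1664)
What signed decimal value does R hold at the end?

1726

Start: R = 1435 = 010110011011.
R = 1435 − (-829) = 2264; wraps to -1832 = 100011011000
R = -1832 − 323 = -2155; wraps to 1941 = 011110010101
R = 1941 + 1449 = 3390; wraps to -706 = 110100111110
R = -706 + (-1664) = -2370; wraps to 1726 = 011010111110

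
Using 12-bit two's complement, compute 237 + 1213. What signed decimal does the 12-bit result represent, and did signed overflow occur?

1450; no overflow

237 → 000011101101
1213 → 010010111101
  000011101101
+ 010010111101
= 010110101010
Result 010110101010: MSB = 0 → value 1450.
Both addends are non-negative and so is the stored result: no signed overflow.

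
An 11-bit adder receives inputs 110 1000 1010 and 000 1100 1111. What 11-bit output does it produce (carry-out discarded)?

  11010001010
+ 00011001111
= 11101011001

11101011001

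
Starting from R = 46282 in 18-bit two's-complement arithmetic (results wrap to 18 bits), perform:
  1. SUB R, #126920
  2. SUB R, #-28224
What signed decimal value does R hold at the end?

-52414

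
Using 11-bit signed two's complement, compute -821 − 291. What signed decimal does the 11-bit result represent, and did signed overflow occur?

936; overflow

-821 → 10011001011
291 → 00100100011
Subtract via negate-and-add: invert 00100100011 + 1 = 11011011101 (i.e. -291).
  10011001011
+ 11011011101
= 01110101000  (discard carry-out 1)
Result 01110101000: MSB = 0 → value 936.
Both addends (after negating the subtrahend) are negative but the stored result is non-negative: signed overflow. The true value -821 − 291 = -1112 lies outside [-1024, 1023].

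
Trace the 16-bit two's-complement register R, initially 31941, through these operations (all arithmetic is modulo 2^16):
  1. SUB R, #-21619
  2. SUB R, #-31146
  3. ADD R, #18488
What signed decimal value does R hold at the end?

-27878

Start: R = 31941 = 0111110011000101.
R = 31941 − (-21619) = 53560; wraps to -11976 = 1101000100111000
R = -11976 − (-31146) = 19170 = 0100101011100010
R = 19170 + 18488 = 37658; wraps to -27878 = 1001001100011010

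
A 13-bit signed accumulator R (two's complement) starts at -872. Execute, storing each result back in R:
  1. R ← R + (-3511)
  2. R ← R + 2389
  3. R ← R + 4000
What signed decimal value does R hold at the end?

Start: R = -872 = 1110010011000.
R = -872 + (-3511) = -4383; wraps to 3809 = 0111011100001
R = 3809 + 2389 = 6198; wraps to -1994 = 1100000110110
R = -1994 + 4000 = 2006 = 0011111010110

2006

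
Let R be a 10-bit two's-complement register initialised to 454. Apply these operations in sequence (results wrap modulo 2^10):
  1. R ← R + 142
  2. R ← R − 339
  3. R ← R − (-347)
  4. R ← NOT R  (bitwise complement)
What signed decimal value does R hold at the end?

Start: R = 454 = 0111000110.
R = 454 + 142 = 596; wraps to -428 = 1001010100
R = -428 − 339 = -767; wraps to 257 = 0100000001
R = 257 − (-347) = 604; wraps to -420 = 1001011100
R = NOT 1001011100 = 0110100011 = 419

419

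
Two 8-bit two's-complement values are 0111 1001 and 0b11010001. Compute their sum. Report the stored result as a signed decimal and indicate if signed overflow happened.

0111 1001 → 01111001 = 121 (signed)
0b11010001 → 11010001 = -47 (signed)
  01111001
+ 11010001
= 01001010  (discard carry-out 1)
Result 01001010: MSB = 0 → value 74.
Addends have opposite signs, so signed overflow cannot occur.

74; no overflow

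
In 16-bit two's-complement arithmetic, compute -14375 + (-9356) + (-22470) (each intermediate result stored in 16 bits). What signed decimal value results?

-14375 + (-9356) = -23731 (1010001101001101)
-23731 + (-22470) = -46201 → wraps to 19335 (0100101110000111)

19335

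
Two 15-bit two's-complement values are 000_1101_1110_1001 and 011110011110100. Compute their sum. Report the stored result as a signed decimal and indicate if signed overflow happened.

-13603; overflow

000_1101_1110_1001 → 000110111101001 = 3561 (signed)
011110011110100 = 15604 (signed)
  000110111101001
+ 011110011110100
= 100101011011101
Result 100101011011101: MSB = 1 → 19165 − 32768 = -13603.
Both addends are non-negative but the stored result is negative: signed overflow. The true value 3561 + 15604 = 19165 lies outside [-16384, 16383].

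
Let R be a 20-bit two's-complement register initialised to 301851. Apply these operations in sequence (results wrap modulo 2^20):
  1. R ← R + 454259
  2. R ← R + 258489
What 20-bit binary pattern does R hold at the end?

Start: R = 301851 = 01001001101100011011.
R = 301851 + 454259 = 756110; wraps to -292466 = 10111000100110001110
R = -292466 + 258489 = -33977 = 11110111101101000111

11110111101101000111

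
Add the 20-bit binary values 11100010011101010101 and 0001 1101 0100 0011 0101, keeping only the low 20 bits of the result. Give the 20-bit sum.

  11100010011101010101
+ 00011101010000110101
= 11111111101110001010

11111111101110001010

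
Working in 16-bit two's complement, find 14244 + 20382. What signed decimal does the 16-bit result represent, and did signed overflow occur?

14244 → 0011011110100100
20382 → 0100111110011110
  0011011110100100
+ 0100111110011110
= 1000011101000010
Result 1000011101000010: MSB = 1 → 34626 − 65536 = -30910.
Both addends are non-negative but the stored result is negative: signed overflow. The true value 14244 + 20382 = 34626 lies outside [-32768, 32767].

-30910; overflow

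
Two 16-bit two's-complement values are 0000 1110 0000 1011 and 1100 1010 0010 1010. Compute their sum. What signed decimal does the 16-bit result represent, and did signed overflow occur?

0000 1110 0000 1011 → 0000111000001011 = 3595 (signed)
1100 1010 0010 1010 → 1100101000101010 = -13782 (signed)
  0000111000001011
+ 1100101000101010
= 1101100000110101
Result 1101100000110101: MSB = 1 → 55349 − 65536 = -10187.
Addends have opposite signs, so signed overflow cannot occur.

-10187; no overflow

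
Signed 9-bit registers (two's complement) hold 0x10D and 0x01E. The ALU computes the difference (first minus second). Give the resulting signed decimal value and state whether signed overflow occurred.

0x10D = 100001101 = -243 (signed)
0x01E = 000011110 = 30 (signed)
Subtract via negate-and-add: invert 000011110 + 1 = 111100010 (i.e. -30).
  100001101
+ 111100010
= 011101111  (discard carry-out 1)
Result 011101111: MSB = 0 → value 239.
Both addends (after negating the subtrahend) are negative but the stored result is non-negative: signed overflow. The true value -243 − 30 = -273 lies outside [-256, 255].

239; overflow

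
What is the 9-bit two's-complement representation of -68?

|-68| = 68 = 001000100 in 9 bits.
Invert the bits: 110111011. Add 1: 110111100.

110111100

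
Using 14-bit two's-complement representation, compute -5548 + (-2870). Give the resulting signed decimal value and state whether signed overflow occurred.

7966; overflow

-5548 → 10101001010100
-2870 → 11010011001010
  10101001010100
+ 11010011001010
= 01111100011110  (discard carry-out 1)
Result 01111100011110: MSB = 0 → value 7966.
Both addends are negative but the stored result is non-negative: signed overflow. The true value -5548 + (-2870) = -8418 lies outside [-8192, 8191].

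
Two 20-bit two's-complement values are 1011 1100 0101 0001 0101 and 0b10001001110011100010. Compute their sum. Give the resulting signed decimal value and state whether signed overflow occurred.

1011 1100 0101 0001 0101 → 10111100010100010101 = -277227 (signed)
0b10001001110011100010 → 10001001110011100010 = -484126 (signed)
  10111100010100010101
+ 10001001110011100010
= 01000110000111110111  (discard carry-out 1)
Result 01000110000111110111: MSB = 0 → value 287223.
Both addends are negative but the stored result is non-negative: signed overflow. The true value -277227 + (-484126) = -761353 lies outside [-524288, 524287].

287223; overflow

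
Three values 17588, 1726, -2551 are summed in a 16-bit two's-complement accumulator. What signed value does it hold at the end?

16763

17588 + 1726 = 19314 (0100101101110010)
19314 + (-2551) = 16763 (0100000101111011)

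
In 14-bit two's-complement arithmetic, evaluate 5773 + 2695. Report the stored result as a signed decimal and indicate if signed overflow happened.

-7916; overflow

5773 → 01011010001101
2695 → 00101010000111
  01011010001101
+ 00101010000111
= 10000100010100
Result 10000100010100: MSB = 1 → 8468 − 16384 = -7916.
Both addends are non-negative but the stored result is negative: signed overflow. The true value 5773 + 2695 = 8468 lies outside [-8192, 8191].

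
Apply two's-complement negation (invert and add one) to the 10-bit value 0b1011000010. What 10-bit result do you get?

0100111110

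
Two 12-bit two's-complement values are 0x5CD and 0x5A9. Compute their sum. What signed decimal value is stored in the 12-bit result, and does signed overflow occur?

0x5CD = 010111001101 = 1485 (signed)
0x5A9 = 010110101001 = 1449 (signed)
  010111001101
+ 010110101001
= 101101110110
Result 101101110110: MSB = 1 → 2934 − 4096 = -1162.
Both addends are non-negative but the stored result is negative: signed overflow. The true value 1485 + 1449 = 2934 lies outside [-2048, 2047].

-1162; overflow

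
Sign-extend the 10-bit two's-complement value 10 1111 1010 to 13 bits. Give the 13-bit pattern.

1111011111010

MSB of 1011111010 is 1; replicate it into the new high bits.
111|1011111010 → 1111011111010 (still -262).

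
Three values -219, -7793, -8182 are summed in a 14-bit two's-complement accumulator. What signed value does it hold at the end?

-219 + (-7793) = -8012 (10000010110100)
-8012 + (-8182) = -16194 → wraps to 190 (00000010111110)

190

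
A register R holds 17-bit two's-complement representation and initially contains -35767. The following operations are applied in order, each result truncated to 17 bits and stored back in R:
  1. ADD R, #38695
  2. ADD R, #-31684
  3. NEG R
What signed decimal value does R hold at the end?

28756

Start: R = -35767 = 10111010001001001.
R = -35767 + 38695 = 2928 = 00000101101110000
R = 2928 + (-31684) = -28756 = 11000111110101100
R = −(-28756) = 28756 = 00111000001010100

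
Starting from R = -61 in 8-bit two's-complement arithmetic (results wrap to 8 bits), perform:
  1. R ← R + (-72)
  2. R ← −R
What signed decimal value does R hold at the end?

-123

Start: R = -61 = 11000011.
R = -61 + (-72) = -133; wraps to 123 = 01111011
R = −(123) = -123 = 10000101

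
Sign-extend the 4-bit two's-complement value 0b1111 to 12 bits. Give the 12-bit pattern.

111111111111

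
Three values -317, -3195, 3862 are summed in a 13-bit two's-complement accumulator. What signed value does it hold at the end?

-317 + (-3195) = -3512 (1001001001000)
-3512 + 3862 = 350 (0000101011110)

350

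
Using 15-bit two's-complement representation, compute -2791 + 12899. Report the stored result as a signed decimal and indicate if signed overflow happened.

10108; no overflow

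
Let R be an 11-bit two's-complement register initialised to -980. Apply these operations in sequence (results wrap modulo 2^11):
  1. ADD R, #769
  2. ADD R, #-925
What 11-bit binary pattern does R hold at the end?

01110010000

Start: R = -980 = 10000101100.
R = -980 + 769 = -211 = 11100101101
R = -211 + (-925) = -1136; wraps to 912 = 01110010000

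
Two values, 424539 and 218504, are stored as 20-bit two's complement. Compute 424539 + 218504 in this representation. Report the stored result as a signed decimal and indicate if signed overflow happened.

424539 → 01100111101001011011
218504 → 00110101010110001000
  01100111101001011011
+ 00110101010110001000
= 10011100111111100011
Result 10011100111111100011: MSB = 1 → 643043 − 1048576 = -405533.
Both addends are non-negative but the stored result is negative: signed overflow. The true value 424539 + 218504 = 643043 lies outside [-524288, 524287].

-405533; overflow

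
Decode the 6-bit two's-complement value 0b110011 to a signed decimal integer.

-13

MSB is 1, so the value is negative.
Unsigned reading: 51. Subtract 2^6 = 64: 51 − 64 = -13.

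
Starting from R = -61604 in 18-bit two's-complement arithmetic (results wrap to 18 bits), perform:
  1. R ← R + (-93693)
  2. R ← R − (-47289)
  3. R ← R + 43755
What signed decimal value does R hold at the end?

-64253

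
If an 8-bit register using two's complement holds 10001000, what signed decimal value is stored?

MSB is 1, so the value is negative.
Unsigned reading: 136. Subtract 2^8 = 256: 136 − 256 = -120.

-120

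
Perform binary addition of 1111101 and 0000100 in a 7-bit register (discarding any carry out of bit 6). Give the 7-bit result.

  1111101
+ 0000100
= 0000001  (discard carry-out 1)

0000001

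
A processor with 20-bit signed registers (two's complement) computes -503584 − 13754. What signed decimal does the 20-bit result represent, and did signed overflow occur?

-503584 → 10000101000011100000
13754 → 00000011010110111010
Subtract via negate-and-add: invert 00000011010110111010 + 1 = 11111100101001000110 (i.e. -13754).
  10000101000011100000
+ 11111100101001000110
= 10000001101100100110  (discard carry-out 1)
Result 10000001101100100110: MSB = 1 → 531238 − 1048576 = -517338.
Both addends (after negating the subtrahend) are negative and so is the stored result: no signed overflow.

-517338; no overflow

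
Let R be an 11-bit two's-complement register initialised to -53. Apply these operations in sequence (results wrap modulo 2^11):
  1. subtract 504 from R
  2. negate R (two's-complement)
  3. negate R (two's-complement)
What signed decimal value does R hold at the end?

-557

Start: R = -53 = 11111001011.
R = -53 − 504 = -557 = 10111010011
R = −(-557) = 557 = 01000101101
R = −(557) = -557 = 10111010011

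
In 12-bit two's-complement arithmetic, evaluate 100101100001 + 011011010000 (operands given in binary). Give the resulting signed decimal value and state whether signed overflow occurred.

49; no overflow

100101100001 = -1695 (signed)
011011010000 = 1744 (signed)
  100101100001
+ 011011010000
= 000000110001  (discard carry-out 1)
Result 000000110001: MSB = 0 → value 49.
Addends have opposite signs, so signed overflow cannot occur.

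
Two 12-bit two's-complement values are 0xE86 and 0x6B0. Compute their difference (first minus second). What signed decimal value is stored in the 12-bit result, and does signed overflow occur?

2006; overflow

0xE86 = 111010000110 = -378 (signed)
0x6B0 = 011010110000 = 1712 (signed)
Subtract via negate-and-add: invert 011010110000 + 1 = 100101010000 (i.e. -1712).
  111010000110
+ 100101010000
= 011111010110  (discard carry-out 1)
Result 011111010110: MSB = 0 → value 2006.
Both addends (after negating the subtrahend) are negative but the stored result is non-negative: signed overflow. The true value -378 − 1712 = -2090 lies outside [-2048, 2047].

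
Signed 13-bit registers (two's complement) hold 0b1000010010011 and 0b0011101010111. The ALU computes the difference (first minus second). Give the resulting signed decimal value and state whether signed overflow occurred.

2364; overflow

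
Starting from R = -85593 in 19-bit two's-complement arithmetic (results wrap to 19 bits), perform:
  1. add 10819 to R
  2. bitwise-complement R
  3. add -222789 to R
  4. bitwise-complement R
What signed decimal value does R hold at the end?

148015

Start: R = -85593 = 1101011000110100111.
R = -85593 + 10819 = -74774 = 1101101101111101010
R = NOT 1101101101111101010 = 0010010010000010101 = 74773
R = 74773 + (-222789) = -148016 = 1011011110111010000
R = NOT 1011011110111010000 = 0100100001000101111 = 148015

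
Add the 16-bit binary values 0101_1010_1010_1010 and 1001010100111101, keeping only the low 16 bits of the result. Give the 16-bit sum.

1110111111100111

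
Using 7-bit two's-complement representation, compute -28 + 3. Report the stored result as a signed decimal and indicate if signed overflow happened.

-25; no overflow

-28 → 1100100
3 → 0000011
  1100100
+ 0000011
= 1100111
Result 1100111: MSB = 1 → 103 − 128 = -25.
Addends have opposite signs, so signed overflow cannot occur.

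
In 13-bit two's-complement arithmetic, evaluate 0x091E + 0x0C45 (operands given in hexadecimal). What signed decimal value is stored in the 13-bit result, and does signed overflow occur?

-2717; overflow

0x091E = 0100100011110 = 2334 (signed)
0x0C45 = 0110001000101 = 3141 (signed)
  0100100011110
+ 0110001000101
= 1010101100011
Result 1010101100011: MSB = 1 → 5475 − 8192 = -2717.
Both addends are non-negative but the stored result is negative: signed overflow. The true value 2334 + 3141 = 5475 lies outside [-4096, 4095].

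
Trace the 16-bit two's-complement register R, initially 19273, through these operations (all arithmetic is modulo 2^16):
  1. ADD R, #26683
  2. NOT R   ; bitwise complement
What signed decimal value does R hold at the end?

19579

Start: R = 19273 = 0100101101001001.
R = 19273 + 26683 = 45956; wraps to -19580 = 1011001110000100
R = NOT 1011001110000100 = 0100110001111011 = 19579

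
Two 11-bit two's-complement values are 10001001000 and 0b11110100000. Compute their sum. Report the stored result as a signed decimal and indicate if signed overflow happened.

10001001000 = -952 (signed)
0b11110100000 → 11110100000 = -96 (signed)
  10001001000
+ 11110100000
= 01111101000  (discard carry-out 1)
Result 01111101000: MSB = 0 → value 1000.
Both addends are negative but the stored result is non-negative: signed overflow. The true value -952 + (-96) = -1048 lies outside [-1024, 1023].

1000; overflow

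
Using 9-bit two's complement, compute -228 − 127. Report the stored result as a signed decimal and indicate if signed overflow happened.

-228 → 100011100
127 → 001111111
Subtract via negate-and-add: invert 001111111 + 1 = 110000001 (i.e. -127).
  100011100
+ 110000001
= 010011101  (discard carry-out 1)
Result 010011101: MSB = 0 → value 157.
Both addends (after negating the subtrahend) are negative but the stored result is non-negative: signed overflow. The true value -228 − 127 = -355 lies outside [-256, 255].

157; overflow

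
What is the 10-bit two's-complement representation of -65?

|-65| = 65 = 0001000001 in 10 bits.
Invert the bits: 1110111110. Add 1: 1110111111.
Check: 1110111111 reads as 959 − 1024 = -65.

1110111111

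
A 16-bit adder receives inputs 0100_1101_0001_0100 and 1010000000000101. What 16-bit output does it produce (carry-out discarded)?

1110110100011001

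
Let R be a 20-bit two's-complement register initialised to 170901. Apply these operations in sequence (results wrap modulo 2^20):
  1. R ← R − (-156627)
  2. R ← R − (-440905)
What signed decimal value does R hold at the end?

-280143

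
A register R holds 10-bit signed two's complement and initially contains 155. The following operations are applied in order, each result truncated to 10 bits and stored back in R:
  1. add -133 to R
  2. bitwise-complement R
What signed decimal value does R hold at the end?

Start: R = 155 = 0010011011.
R = 155 + (-133) = 22 = 0000010110
R = NOT 0000010110 = 1111101001 = -23

-23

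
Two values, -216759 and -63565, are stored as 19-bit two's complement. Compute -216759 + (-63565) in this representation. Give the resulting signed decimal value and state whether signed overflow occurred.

-216759 → 1001011000101001001
-63565 → 1110000011110110011
  1001011000101001001
+ 1110000011110110011
= 0111011100011111100  (discard carry-out 1)
Result 0111011100011111100: MSB = 0 → value 243964.
Both addends are negative but the stored result is non-negative: signed overflow. The true value -216759 + (-63565) = -280324 lies outside [-262144, 262143].

243964; overflow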